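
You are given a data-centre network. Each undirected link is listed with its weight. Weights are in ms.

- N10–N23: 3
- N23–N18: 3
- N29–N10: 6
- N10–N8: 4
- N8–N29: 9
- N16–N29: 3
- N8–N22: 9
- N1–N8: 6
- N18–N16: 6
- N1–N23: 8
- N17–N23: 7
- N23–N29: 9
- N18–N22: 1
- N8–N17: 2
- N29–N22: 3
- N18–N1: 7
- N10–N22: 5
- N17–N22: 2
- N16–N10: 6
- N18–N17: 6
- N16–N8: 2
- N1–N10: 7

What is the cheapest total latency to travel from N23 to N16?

9 ms

Running Dijkstra from N23:
N23: 0
N10: 3  (via N23)
N18: 3  (via N23)
N22: 4  (via N18)
N17: 6  (via N22)
N8: 7  (via N10)
N29: 7  (via N22)
N1: 8  (via N23)
N16: 9  (via N10)
Shortest route: N23 → N10 → N16 = 9 ms.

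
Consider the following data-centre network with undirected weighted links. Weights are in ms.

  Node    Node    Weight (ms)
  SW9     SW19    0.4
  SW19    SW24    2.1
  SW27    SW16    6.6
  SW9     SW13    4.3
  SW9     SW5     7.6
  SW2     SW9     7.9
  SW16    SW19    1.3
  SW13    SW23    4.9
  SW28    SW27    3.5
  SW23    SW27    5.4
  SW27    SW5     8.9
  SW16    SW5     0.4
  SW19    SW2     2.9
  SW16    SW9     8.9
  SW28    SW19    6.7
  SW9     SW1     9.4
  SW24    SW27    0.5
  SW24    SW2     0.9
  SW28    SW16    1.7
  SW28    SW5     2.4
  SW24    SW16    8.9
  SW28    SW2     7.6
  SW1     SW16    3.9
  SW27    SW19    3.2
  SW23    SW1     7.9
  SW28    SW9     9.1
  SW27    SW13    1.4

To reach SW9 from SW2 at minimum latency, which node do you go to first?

Enumerating some paths:
SW2 → SW24 → SW27 → SW19 → SW9: 0.9+0.5+3.2+0.4 = 5
SW2 → SW24 → SW19 → SW9: 0.9+2.1+0.4 = 3.4
SW2 → SW19 → SW9: 2.9+0.4 = 3.3
The minimum is 3.3 ms via SW2 → SW19 → SW9.
So from SW2 the first move is to SW19.

SW19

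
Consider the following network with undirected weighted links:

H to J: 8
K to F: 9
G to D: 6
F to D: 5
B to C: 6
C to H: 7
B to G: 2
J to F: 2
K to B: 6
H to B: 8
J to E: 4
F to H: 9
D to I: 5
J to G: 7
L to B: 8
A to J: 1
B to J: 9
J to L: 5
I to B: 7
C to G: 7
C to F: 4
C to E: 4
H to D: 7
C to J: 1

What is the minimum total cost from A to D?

8

Candidate routes:
A–J–F–D: 1+2+5 = 8
A–J–C–F–D: 1+1+4+5 = 11
The minimum is 8 via A–J–F–D.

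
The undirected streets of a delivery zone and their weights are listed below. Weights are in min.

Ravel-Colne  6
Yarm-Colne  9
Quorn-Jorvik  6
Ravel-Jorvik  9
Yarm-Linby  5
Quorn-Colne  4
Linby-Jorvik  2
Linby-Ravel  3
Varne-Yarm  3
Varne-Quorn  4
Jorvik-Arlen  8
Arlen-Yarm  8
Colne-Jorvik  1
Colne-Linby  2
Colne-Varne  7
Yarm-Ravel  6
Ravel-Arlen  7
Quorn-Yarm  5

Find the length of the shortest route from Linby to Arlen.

10 min

Shortest distances from Linby:
Linby: 0
Jorvik: 2  (via Linby)
Colne: 2  (via Linby)
Ravel: 3  (via Linby)
Yarm: 5  (via Linby)
Quorn: 6  (via Colne)
Varne: 8  (via Yarm)
Arlen: 10  (via Jorvik)
Shortest route: Linby → Jorvik → Arlen = 10 min.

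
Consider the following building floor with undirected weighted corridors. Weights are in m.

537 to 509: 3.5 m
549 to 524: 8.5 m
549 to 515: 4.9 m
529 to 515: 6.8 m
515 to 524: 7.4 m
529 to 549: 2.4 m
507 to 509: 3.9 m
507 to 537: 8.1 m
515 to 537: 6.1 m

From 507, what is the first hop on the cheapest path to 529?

509

Compare a few routes:
507 → 509 → 537 → 515 → 529: 3.9+3.5+6.1+6.8 = 20.3
507 → 509 → 537 → 515 → 549 → 529: 3.9+3.5+6.1+4.9+2.4 = 20.8
507 → 537 → 515 → 549 → 529: 8.1+6.1+4.9+2.4 = 21.5
507 → 537 → 515 → 529: 8.1+6.1+6.8 = 21
The minimum is 20.3 m via 507 → 509 → 537 → 515 → 529.
So from 507 the first move is to 509.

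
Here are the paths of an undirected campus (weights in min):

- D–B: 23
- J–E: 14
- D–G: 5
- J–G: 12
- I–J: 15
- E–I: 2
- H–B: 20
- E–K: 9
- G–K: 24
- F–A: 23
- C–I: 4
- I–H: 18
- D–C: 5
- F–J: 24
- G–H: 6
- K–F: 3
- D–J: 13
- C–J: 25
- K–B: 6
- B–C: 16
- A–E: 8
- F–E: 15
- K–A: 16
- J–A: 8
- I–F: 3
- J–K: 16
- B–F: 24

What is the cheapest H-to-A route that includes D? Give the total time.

30 min

Shortest H→D: H–G–D = 11
Best D to A: D–C–I–E–A costing 19
Total via D: 11 + 19 = 30 min.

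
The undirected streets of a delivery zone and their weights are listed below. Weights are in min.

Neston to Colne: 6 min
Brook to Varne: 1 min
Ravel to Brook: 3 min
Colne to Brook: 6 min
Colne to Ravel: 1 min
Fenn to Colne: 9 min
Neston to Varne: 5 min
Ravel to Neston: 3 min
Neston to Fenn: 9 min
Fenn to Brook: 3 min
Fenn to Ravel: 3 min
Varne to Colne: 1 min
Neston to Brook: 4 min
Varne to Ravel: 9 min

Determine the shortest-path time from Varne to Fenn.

4 min

Candidate routes:
Varne - Colne - Ravel - Fenn: 1+1+3 = 5
Varne - Brook - Fenn: 1+3 = 4
Cheapest is Varne - Brook - Fenn at 4 min.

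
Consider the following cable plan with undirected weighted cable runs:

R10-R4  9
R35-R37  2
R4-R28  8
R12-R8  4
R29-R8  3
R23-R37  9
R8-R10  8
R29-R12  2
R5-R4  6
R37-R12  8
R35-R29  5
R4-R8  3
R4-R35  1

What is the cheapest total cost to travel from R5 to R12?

Shortest distances from R5:
R5: 0
R4: 6  (via R5)
R35: 7  (via R4)
R8: 9  (via R4)
R37: 9  (via R35)
R29: 12  (via R35)
R12: 13  (via R8)
Shortest route: R5 → R4 → R8 → R12 = 13.

13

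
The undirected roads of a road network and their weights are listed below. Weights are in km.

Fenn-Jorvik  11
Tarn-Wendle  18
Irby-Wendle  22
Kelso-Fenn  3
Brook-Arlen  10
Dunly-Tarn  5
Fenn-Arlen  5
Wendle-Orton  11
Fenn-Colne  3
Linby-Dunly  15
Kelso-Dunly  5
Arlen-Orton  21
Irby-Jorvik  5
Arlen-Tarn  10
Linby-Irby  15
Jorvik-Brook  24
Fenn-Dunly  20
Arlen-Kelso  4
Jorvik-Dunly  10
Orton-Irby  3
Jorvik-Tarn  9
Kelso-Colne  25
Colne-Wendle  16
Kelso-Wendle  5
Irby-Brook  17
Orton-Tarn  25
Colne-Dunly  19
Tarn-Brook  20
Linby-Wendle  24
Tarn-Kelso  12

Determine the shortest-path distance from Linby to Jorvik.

20 km

Candidate routes:
Linby–Dunly–Jorvik: 15+10 = 25
Linby–Irby–Jorvik: 15+5 = 20
The minimum is 20 km via Linby–Irby–Jorvik.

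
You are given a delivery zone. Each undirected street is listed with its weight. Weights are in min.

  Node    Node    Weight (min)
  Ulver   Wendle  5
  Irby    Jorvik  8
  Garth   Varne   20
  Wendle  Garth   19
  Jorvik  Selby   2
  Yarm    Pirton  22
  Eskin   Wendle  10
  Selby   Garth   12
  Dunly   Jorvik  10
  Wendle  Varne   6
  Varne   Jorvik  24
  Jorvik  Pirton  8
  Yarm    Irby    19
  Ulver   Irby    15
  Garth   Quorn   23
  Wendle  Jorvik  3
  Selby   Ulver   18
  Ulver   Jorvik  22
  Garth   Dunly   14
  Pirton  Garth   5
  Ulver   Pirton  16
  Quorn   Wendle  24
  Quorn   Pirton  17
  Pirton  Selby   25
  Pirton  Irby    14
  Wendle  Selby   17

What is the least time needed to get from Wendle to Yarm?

Candidate routes:
Wendle–Jorvik–Pirton–Yarm: 3+8+22 = 33
Wendle–Ulver–Irby–Yarm: 5+15+19 = 39
Wendle–Jorvik–Irby–Yarm: 3+8+19 = 30
The minimum is 30 min via Wendle–Jorvik–Irby–Yarm.

30 min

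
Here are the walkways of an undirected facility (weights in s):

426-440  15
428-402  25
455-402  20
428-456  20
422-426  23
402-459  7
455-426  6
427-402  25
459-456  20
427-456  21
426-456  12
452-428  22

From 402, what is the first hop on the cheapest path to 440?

Candidate routes:
402–428–456–426–440: 25+20+12+15 = 72
402–427–456–426–440: 25+21+12+15 = 73
402–459–456–426–440: 7+20+12+15 = 54
402–455–426–440: 20+6+15 = 41
The minimum is 41 s via 402–455–426–440.
So from 402 the first move is to 455.

455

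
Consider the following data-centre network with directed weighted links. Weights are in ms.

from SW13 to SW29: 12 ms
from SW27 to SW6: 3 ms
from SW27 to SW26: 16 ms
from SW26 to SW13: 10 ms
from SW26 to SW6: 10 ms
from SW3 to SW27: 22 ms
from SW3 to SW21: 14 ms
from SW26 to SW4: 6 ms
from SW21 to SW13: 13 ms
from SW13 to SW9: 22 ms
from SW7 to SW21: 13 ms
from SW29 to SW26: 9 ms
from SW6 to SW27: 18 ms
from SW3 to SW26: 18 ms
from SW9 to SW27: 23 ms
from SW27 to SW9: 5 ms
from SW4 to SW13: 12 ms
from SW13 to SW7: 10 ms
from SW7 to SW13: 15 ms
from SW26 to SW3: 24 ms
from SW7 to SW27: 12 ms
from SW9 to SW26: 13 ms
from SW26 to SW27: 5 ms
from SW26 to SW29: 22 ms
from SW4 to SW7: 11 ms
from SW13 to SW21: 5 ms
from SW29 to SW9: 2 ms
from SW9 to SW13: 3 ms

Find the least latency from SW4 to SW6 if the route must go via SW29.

Shortest SW4→SW29: SW4 → SW13 → SW29 = 24
Best SW29 to SW6: SW29 → SW26 → SW27 → SW6 costing 17
Total via SW29: 24 + 17 = 41 ms.

41 ms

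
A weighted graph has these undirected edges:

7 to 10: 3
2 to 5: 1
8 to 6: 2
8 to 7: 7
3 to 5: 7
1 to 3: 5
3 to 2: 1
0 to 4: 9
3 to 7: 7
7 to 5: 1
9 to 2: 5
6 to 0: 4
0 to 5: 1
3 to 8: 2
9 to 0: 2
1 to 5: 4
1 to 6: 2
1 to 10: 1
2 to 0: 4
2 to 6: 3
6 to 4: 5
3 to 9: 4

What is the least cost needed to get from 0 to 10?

Running Dijkstra from 0:
0: 0
5: 1  (via 0)
2: 2  (via 5)
7: 2  (via 5)
9: 2  (via 0)
3: 3  (via 2)
6: 4  (via 0)
1: 5  (via 5)
8: 5  (via 3)
10: 5  (via 7)
Shortest route: 0–5–7–10 = 5.

5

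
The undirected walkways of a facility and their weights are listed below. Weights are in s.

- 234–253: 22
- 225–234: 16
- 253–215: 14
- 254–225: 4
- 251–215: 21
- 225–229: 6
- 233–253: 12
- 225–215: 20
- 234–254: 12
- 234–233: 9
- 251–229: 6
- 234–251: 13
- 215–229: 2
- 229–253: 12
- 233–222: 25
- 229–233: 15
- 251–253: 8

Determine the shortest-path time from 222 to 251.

45 s

Settle nodes by increasing distance from 222:
222: 0
233: 25  (via 222)
234: 34  (via 233)
253: 37  (via 233)
229: 40  (via 233)
215: 42  (via 229)
251: 45  (via 253)
Shortest route: 222 → 233 → 253 → 251 = 45 s.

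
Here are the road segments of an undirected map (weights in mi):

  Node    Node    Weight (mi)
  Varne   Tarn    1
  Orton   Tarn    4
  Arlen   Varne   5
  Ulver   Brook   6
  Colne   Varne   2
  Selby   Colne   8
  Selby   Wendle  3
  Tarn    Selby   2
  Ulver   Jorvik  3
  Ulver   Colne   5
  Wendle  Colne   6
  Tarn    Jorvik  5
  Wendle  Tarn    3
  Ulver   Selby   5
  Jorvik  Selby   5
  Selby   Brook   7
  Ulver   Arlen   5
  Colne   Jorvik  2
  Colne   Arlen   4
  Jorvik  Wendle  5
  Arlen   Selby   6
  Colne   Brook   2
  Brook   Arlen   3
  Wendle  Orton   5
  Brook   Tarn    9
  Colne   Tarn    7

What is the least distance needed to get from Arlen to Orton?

10 mi

Compare a few routes:
Arlen → Varne → Tarn → Orton: 5+1+4 = 10
Arlen → Colne → Varne → Tarn → Orton: 4+2+1+4 = 11
Arlen → Brook → Colne → Varne → Tarn → Orton: 3+2+2+1+4 = 12
Cheapest is Arlen → Varne → Tarn → Orton at 10 mi.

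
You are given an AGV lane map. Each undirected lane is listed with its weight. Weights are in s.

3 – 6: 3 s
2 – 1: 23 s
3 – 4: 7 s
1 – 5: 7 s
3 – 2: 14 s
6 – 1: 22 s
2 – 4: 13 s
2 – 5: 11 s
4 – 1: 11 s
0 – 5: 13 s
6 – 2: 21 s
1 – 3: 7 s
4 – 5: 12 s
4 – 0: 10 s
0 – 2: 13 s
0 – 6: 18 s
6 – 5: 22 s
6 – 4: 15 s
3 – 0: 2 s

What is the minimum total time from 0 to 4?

9 s

Candidate routes:
0 - 3 - 4: 2+7 = 9
0 - 4: 10 = 10
The minimum is 9 s via 0 - 3 - 4.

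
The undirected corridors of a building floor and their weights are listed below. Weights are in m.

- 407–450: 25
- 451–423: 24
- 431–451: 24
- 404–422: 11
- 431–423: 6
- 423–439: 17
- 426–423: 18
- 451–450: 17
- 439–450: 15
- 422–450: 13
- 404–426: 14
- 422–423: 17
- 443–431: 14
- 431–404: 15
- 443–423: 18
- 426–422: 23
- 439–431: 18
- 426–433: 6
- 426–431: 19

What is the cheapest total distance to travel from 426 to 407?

61 m

Enumerating some paths:
426–422–450–407: 23+13+25 = 61
426–404–422–450–407: 14+11+13+25 = 63
The minimum is 61 m via 426–422–450–407.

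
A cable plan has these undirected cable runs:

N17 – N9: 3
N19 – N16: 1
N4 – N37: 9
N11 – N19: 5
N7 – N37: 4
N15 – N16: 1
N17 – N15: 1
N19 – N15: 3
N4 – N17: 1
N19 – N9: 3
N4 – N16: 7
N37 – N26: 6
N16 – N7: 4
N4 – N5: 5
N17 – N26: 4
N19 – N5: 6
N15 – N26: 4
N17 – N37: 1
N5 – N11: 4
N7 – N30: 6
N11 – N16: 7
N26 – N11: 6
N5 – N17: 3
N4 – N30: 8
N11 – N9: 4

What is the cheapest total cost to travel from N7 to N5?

Running Dijkstra from N7:
N7: 0
N37: 4  (via N7)
N16: 4  (via N7)
N15: 5  (via N16)
N17: 5  (via N37)
N19: 5  (via N16)
N4: 6  (via N17)
N30: 6  (via N7)
N5: 8  (via N17)
Shortest route: N7 → N37 → N17 → N5 = 8.

8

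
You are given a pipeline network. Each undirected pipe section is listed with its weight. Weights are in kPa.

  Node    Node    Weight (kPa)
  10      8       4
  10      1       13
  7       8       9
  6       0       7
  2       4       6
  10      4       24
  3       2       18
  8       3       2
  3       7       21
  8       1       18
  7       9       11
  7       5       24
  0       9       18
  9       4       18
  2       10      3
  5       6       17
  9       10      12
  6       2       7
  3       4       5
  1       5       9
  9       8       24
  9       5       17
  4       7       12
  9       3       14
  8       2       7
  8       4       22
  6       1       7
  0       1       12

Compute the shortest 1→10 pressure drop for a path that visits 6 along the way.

Shortest 1→6: 1 → 6 = 7
Best 6 to 10: 6 → 2 → 10 costing 10
Total via 6: 7 + 10 = 17 kPa.

17 kPa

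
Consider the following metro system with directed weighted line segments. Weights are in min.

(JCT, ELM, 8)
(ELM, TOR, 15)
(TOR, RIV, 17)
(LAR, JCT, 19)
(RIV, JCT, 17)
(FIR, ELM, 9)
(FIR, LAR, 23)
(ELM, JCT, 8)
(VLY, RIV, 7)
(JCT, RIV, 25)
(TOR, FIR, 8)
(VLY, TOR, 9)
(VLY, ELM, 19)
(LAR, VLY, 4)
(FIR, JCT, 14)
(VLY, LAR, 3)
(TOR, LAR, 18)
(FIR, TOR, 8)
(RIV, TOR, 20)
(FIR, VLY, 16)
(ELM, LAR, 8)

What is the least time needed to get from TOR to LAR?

Compare a few routes:
TOR - FIR - VLY - LAR: 8+16+3 = 27
TOR - FIR - ELM - LAR: 8+9+8 = 25
TOR - LAR: 18 = 18
Cheapest is TOR - LAR at 18 min.

18 min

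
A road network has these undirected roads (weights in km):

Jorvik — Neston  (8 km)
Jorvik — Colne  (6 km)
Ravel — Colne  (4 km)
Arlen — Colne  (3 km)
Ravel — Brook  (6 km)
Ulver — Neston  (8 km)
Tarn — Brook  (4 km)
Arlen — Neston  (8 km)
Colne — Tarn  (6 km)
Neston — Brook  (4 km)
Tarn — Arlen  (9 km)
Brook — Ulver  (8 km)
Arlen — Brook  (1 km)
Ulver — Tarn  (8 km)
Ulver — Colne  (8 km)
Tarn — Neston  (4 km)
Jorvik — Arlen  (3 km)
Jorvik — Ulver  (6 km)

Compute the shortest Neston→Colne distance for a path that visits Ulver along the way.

Best Neston to Ulver: Neston–Ulver costing 8
Best Ulver to Colne: Ulver–Colne costing 8
Total via Ulver: 8 + 8 = 16 km.

16 km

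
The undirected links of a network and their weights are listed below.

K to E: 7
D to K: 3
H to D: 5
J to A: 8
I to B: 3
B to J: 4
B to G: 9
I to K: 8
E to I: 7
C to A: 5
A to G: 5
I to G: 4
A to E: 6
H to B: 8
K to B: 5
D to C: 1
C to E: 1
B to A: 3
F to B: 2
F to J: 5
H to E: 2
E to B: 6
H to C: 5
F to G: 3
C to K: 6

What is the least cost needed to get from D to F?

Settle nodes by increasing distance from D:
D: 0
C: 1  (via D)
E: 2  (via C)
K: 3  (via D)
H: 4  (via E)
A: 6  (via C)
B: 8  (via E)
I: 9  (via E)
F: 10  (via B)
Shortest route: D–C–E–B–F = 10.

10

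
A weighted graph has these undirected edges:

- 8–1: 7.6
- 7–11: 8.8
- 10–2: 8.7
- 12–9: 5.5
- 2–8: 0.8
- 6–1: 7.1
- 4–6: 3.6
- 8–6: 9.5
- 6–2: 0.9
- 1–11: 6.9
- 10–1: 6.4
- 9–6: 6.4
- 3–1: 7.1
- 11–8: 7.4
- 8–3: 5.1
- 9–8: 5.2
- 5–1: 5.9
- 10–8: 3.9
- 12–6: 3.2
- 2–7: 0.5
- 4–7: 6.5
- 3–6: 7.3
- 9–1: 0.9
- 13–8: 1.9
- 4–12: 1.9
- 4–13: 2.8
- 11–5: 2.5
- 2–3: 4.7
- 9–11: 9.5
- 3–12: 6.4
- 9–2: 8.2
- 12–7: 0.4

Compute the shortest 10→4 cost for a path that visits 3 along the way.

16.5

Best 10 to 3: 10 → 8 → 3 costing 9
Best 3 to 4: 3 → 2 → 7 → 12 → 4 costing 7.5
Total via 3: 9 + 7.5 = 16.5.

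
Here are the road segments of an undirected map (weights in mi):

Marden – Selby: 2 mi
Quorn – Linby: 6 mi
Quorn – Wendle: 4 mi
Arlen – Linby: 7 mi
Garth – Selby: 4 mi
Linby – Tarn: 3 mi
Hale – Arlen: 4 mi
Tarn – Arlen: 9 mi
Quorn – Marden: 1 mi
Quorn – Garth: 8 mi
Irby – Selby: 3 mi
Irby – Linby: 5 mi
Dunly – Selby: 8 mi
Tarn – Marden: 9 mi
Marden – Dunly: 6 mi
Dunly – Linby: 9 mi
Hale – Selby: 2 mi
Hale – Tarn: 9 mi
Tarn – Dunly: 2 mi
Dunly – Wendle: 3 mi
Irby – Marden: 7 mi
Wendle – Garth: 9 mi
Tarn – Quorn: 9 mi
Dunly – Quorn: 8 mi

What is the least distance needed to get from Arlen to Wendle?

13 mi

Compare a few routes:
Arlen - Tarn - Dunly - Wendle: 9+2+3 = 14
Arlen - Hale - Selby - Marden - Quorn - Wendle: 4+2+2+1+4 = 13
Cheapest is Arlen - Hale - Selby - Marden - Quorn - Wendle at 13 mi.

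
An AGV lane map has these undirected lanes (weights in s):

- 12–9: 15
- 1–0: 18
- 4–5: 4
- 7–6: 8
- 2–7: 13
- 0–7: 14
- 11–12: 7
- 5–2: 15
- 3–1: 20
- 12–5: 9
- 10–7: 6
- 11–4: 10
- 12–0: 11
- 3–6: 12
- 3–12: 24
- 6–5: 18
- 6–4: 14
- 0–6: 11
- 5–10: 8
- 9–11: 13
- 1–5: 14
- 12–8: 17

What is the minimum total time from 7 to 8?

Running Dijkstra from 7:
7: 0
10: 6  (via 7)
6: 8  (via 7)
2: 13  (via 7)
0: 14  (via 7)
5: 14  (via 10)
4: 18  (via 5)
3: 20  (via 6)
12: 23  (via 5)
1: 28  (via 5)
11: 28  (via 4)
9: 38  (via 12)
8: 40  (via 12)
Shortest route: 7–10–5–12–8 = 40 s.

40 s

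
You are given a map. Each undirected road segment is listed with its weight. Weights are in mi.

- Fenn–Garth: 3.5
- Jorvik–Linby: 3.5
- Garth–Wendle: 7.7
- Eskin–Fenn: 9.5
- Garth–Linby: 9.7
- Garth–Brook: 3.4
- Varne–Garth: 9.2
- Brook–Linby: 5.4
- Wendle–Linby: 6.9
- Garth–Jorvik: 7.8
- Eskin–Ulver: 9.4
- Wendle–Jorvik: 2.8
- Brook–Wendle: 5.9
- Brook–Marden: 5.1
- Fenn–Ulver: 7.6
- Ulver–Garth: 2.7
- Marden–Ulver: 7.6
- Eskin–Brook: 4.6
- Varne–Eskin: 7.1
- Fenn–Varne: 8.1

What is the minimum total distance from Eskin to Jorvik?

Settle nodes by increasing distance from Eskin:
Eskin: 0
Brook: 4.6  (via Eskin)
Varne: 7.1  (via Eskin)
Garth: 8  (via Brook)
Ulver: 9.4  (via Eskin)
Fenn: 9.5  (via Eskin)
Marden: 9.7  (via Brook)
Linby: 10  (via Brook)
Wendle: 10.5  (via Brook)
Jorvik: 13.3  (via Wendle)
Shortest route: Eskin → Brook → Wendle → Jorvik = 13.3 mi.

13.3 mi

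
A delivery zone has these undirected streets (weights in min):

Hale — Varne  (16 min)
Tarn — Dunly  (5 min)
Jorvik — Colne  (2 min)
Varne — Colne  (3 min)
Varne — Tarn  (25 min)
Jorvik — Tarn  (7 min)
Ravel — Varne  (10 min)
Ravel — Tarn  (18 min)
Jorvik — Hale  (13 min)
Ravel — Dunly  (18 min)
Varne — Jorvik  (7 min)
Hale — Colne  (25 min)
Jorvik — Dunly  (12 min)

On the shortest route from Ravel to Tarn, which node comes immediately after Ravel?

Tarn

Candidate routes:
Ravel - Tarn: 18 = 18
Ravel - Varne - Jorvik - Tarn: 10+7+7 = 24
Ravel - Dunly - Tarn: 18+5 = 23
Ravel - Varne - Colne - Jorvik - Tarn: 10+3+2+7 = 22
The minimum is 18 min via Ravel - Tarn.
So from Ravel the first move is to Tarn.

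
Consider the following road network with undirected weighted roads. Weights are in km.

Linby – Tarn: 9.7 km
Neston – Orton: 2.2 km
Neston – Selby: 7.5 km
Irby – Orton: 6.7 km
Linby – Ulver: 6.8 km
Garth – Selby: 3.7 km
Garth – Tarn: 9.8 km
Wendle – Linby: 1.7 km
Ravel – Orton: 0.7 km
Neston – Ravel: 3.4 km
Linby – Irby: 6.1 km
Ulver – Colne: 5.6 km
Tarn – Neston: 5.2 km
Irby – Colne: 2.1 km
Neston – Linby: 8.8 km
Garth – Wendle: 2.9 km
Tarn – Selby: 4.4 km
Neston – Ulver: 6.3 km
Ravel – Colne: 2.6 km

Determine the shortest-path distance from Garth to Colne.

12.8 km

Shortest distances from Garth:
Garth: 0
Wendle: 2.9  (via Garth)
Selby: 3.7  (via Garth)
Linby: 4.6  (via Wendle)
Tarn: 8.1  (via Selby)
Irby: 10.7  (via Linby)
Neston: 11.2  (via Selby)
Ulver: 11.4  (via Linby)
Colne: 12.8  (via Irby)
Shortest route: Garth → Wendle → Linby → Irby → Colne = 12.8 km.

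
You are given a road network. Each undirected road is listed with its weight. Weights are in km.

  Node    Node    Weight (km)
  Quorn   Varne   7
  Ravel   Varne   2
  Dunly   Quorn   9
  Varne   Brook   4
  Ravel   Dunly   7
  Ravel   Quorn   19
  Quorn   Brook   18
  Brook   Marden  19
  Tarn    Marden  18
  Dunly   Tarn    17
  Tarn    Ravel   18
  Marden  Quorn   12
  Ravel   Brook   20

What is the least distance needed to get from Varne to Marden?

Settle nodes by increasing distance from Varne:
Varne: 0
Ravel: 2  (via Varne)
Brook: 4  (via Varne)
Quorn: 7  (via Varne)
Dunly: 9  (via Ravel)
Marden: 19  (via Quorn)
Shortest route: Varne–Quorn–Marden = 19 km.

19 km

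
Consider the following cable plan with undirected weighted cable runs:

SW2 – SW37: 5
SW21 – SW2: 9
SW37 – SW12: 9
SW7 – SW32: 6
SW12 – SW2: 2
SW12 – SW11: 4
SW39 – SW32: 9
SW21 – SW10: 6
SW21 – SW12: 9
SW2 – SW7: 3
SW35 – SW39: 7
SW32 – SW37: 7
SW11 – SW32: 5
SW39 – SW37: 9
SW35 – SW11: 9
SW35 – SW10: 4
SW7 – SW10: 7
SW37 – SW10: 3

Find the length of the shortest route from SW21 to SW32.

16

Candidate routes:
SW21 - SW12 - SW11 - SW32: 9+4+5 = 18
SW21 - SW10 - SW37 - SW32: 6+3+7 = 16
SW21 - SW2 - SW7 - SW32: 9+3+6 = 18
Cheapest is SW21 - SW10 - SW37 - SW32 at 16.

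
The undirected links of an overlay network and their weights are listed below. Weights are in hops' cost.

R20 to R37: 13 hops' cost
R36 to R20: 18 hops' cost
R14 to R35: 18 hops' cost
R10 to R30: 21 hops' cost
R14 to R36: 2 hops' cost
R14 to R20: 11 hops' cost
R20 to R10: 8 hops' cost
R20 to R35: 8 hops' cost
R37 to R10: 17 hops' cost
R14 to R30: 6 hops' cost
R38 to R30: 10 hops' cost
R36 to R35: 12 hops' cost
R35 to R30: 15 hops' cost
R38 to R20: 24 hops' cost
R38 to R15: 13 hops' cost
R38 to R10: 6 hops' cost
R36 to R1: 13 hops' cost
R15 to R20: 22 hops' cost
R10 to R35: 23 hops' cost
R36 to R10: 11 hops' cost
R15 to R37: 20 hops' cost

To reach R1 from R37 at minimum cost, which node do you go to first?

Compare a few routes:
R37–R20–R14–R36–R1: 13+11+2+13 = 39
R37–R10–R36–R1: 17+11+13 = 41
R37–R20–R36–R1: 13+18+13 = 44
The minimum is 39 hops' cost via R37–R20–R14–R36–R1.
So from R37 the first move is to R20.

R20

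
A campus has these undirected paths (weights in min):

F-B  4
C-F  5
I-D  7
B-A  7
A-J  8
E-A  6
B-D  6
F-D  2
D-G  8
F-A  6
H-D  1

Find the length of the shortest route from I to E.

21 min

Running Dijkstra from I:
I: 0
D: 7  (via I)
H: 8  (via D)
F: 9  (via D)
B: 13  (via D)
C: 14  (via F)
A: 15  (via F)
G: 15  (via D)
E: 21  (via A)
Shortest route: I–D–F–A–E = 21 min.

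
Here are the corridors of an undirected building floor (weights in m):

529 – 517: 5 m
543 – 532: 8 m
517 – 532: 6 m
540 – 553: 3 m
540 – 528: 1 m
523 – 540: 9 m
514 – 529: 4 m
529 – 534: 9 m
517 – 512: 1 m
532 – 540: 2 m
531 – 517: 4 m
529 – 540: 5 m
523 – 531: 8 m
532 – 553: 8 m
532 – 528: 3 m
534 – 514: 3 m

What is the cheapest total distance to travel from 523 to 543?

Shortest distances from 523:
523: 0
531: 8  (via 523)
540: 9  (via 523)
528: 10  (via 540)
532: 11  (via 540)
517: 12  (via 531)
553: 12  (via 540)
512: 13  (via 517)
529: 14  (via 540)
514: 18  (via 529)
543: 19  (via 532)
Shortest route: 523–540–532–543 = 19 m.

19 m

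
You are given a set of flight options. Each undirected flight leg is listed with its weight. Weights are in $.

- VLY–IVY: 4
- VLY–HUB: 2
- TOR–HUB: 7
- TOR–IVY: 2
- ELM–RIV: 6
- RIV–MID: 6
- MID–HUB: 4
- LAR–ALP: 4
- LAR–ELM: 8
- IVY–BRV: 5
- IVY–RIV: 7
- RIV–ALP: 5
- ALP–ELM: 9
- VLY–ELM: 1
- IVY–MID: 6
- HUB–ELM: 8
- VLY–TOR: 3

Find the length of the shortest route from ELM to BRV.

Running Dijkstra from ELM:
ELM: 0
VLY: 1  (via ELM)
HUB: 3  (via VLY)
TOR: 4  (via VLY)
IVY: 5  (via VLY)
RIV: 6  (via ELM)
MID: 7  (via HUB)
LAR: 8  (via ELM)
ALP: 9  (via ELM)
BRV: 10  (via IVY)
Shortest route: ELM → VLY → IVY → BRV = $10.

$10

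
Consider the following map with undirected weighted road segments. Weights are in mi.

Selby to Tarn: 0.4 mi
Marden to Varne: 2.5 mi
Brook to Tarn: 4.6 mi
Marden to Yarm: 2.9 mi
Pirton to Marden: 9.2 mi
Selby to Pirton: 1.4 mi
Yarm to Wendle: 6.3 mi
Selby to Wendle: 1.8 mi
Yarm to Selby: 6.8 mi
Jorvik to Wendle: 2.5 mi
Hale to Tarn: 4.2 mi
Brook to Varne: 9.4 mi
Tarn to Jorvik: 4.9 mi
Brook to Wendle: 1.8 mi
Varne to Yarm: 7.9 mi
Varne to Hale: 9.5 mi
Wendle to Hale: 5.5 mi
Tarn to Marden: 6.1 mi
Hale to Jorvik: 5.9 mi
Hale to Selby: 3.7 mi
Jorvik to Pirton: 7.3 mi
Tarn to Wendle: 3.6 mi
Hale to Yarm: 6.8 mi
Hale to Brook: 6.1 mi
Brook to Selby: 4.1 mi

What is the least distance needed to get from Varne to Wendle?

10.8 mi

Settle nodes by increasing distance from Varne:
Varne: 0
Marden: 2.5  (via Varne)
Yarm: 5.4  (via Marden)
Tarn: 8.6  (via Marden)
Selby: 9  (via Tarn)
Brook: 9.4  (via Varne)
Hale: 9.5  (via Varne)
Pirton: 10.4  (via Selby)
Wendle: 10.8  (via Selby)
Shortest route: Varne → Marden → Tarn → Selby → Wendle = 10.8 mi.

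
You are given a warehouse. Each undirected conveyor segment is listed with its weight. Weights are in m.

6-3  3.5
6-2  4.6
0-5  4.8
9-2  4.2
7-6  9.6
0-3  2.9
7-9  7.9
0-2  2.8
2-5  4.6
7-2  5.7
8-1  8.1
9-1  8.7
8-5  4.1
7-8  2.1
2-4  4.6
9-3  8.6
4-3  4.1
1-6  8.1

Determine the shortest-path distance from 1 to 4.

15.7 m

Candidate routes:
1–6–2–4: 8.1+4.6+4.6 = 17.3
1–6–3–4: 8.1+3.5+4.1 = 15.7
1–9–2–4: 8.7+4.2+4.6 = 17.5
The minimum is 15.7 m via 1–6–3–4.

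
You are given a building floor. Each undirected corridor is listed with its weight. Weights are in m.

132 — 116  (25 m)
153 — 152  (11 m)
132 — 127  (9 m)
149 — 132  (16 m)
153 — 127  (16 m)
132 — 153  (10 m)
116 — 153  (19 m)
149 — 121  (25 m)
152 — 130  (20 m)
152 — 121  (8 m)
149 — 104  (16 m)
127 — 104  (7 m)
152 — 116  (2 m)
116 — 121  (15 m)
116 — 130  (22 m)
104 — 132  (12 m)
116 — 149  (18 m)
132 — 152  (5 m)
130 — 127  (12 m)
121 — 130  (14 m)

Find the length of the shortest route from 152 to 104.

17 m

Shortest distances from 152:
152: 0
116: 2  (via 152)
132: 5  (via 152)
121: 8  (via 152)
153: 11  (via 152)
127: 14  (via 132)
104: 17  (via 132)
Shortest route: 152 → 132 → 104 = 17 m.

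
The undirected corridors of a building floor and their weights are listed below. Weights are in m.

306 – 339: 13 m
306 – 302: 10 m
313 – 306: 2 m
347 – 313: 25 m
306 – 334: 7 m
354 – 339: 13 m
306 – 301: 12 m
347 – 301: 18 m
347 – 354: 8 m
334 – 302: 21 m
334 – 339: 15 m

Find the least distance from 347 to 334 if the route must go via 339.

36 m

Best 347 to 339: 347 → 354 → 339 costing 21
Shortest 339→334: 339 → 334 = 15
Total via 339: 21 + 15 = 36 m.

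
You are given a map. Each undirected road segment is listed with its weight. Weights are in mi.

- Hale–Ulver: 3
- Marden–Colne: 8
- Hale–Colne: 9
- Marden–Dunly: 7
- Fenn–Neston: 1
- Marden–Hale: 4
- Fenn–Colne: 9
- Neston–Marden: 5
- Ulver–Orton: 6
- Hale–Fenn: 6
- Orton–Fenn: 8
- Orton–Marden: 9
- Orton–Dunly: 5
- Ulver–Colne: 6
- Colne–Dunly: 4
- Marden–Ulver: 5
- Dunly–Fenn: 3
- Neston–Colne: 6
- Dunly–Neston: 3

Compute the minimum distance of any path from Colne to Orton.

9 mi

Enumerating some paths:
Colne → Neston → Dunly → Orton: 6+3+5 = 14
Colne → Ulver → Orton: 6+6 = 12
Colne → Dunly → Orton: 4+5 = 9
The minimum is 9 mi via Colne → Dunly → Orton.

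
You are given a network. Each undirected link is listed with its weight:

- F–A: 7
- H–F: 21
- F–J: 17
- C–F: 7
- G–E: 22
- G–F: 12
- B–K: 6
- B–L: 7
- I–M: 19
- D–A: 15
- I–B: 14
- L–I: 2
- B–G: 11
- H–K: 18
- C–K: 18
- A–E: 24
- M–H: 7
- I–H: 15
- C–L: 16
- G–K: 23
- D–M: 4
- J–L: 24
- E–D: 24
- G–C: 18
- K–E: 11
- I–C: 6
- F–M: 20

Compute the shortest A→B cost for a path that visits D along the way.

Best A to D: A–D costing 15
Shortest D→B: D–M–I–L–B = 32
Total via D: 15 + 32 = 47.

47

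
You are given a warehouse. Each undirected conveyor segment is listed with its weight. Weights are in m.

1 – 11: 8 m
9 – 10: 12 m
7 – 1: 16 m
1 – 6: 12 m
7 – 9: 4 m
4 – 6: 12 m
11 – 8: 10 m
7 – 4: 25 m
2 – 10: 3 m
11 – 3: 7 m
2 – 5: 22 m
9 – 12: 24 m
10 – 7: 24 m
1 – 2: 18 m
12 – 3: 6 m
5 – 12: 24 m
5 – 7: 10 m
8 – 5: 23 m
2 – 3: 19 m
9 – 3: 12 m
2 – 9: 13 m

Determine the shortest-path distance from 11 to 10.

29 m

Compare a few routes:
11 - 3 - 2 - 10: 7+19+3 = 29
11 - 1 - 7 - 9 - 10: 8+16+4+12 = 40
11 - 3 - 9 - 2 - 10: 7+12+13+3 = 35
11 - 3 - 9 - 10: 7+12+12 = 31
The minimum is 29 m via 11 - 3 - 2 - 10.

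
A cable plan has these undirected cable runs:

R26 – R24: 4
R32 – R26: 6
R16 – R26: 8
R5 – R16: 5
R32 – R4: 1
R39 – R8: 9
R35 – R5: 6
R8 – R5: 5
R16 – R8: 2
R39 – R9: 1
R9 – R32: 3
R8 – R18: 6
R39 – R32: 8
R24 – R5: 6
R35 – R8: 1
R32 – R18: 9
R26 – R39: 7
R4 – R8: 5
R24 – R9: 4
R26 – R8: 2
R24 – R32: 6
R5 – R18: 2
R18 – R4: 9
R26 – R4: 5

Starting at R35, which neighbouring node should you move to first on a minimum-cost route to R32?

R8

Candidate routes:
R35 → R8 → R4 → R32: 1+5+1 = 7
R35 → R8 → R26 → R4 → R32: 1+2+5+1 = 9
R35 → R8 → R26 → R32: 1+2+6 = 9
The minimum is 7 via R35 → R8 → R4 → R32.
So from R35 the first move is to R8.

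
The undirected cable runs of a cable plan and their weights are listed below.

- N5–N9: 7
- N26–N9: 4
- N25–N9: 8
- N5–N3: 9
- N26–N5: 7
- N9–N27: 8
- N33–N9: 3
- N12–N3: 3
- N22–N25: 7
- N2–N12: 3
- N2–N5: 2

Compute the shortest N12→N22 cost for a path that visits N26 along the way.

Shortest N12→N26: N12 → N2 → N5 → N26 = 12
Shortest N26→N22: N26 → N9 → N25 → N22 = 19
Total via N26: 12 + 19 = 31.

31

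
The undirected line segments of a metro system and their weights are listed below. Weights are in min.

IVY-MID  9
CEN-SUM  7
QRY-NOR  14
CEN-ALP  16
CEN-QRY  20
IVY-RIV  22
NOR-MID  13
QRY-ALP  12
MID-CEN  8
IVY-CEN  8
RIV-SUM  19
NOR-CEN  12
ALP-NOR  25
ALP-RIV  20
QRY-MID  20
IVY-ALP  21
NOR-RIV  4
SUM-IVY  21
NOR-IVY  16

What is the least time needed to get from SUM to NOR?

Settle nodes by increasing distance from SUM:
SUM: 0
CEN: 7  (via SUM)
MID: 15  (via CEN)
IVY: 15  (via CEN)
RIV: 19  (via SUM)
NOR: 19  (via CEN)
Shortest route: SUM–CEN–NOR = 19 min.

19 min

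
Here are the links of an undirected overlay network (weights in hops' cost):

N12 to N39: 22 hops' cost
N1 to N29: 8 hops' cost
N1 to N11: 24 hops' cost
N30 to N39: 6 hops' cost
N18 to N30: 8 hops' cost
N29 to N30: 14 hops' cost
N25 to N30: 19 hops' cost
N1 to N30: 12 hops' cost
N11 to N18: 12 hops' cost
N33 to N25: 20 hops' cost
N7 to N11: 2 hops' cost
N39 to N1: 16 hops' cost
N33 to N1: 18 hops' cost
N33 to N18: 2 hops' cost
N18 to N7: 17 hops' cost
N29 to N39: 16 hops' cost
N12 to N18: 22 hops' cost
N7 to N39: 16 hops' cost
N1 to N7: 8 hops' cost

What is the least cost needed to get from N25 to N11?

34 hops' cost

Settle nodes by increasing distance from N25:
N25: 0
N30: 19  (via N25)
N33: 20  (via N25)
N18: 22  (via N33)
N39: 25  (via N30)
N1: 31  (via N30)
N29: 33  (via N30)
N11: 34  (via N18)
Shortest route: N25–N33–N18–N11 = 34 hops' cost.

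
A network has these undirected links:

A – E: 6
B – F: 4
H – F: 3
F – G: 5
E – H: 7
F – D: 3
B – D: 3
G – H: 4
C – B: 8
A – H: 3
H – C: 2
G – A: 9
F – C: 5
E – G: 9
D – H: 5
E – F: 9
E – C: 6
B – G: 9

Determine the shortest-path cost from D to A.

8

Settle nodes by increasing distance from D:
D: 0
B: 3  (via D)
F: 3  (via D)
H: 5  (via D)
C: 7  (via H)
A: 8  (via H)
Shortest route: D–H–A = 8.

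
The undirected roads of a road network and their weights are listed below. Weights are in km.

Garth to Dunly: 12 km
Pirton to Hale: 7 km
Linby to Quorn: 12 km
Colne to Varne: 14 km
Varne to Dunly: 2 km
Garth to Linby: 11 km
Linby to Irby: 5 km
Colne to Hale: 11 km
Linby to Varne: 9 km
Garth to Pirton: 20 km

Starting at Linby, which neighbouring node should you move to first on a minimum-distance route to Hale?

Varne

Enumerating some paths:
Linby → Varne → Dunly → Garth → Pirton → Hale: 9+2+12+20+7 = 50
Linby → Garth → Dunly → Varne → Colne → Hale: 11+12+2+14+11 = 50
Linby → Varne → Colne → Hale: 9+14+11 = 34
Linby → Garth → Pirton → Hale: 11+20+7 = 38
The minimum is 34 km via Linby → Varne → Colne → Hale.
So from Linby the first move is to Varne.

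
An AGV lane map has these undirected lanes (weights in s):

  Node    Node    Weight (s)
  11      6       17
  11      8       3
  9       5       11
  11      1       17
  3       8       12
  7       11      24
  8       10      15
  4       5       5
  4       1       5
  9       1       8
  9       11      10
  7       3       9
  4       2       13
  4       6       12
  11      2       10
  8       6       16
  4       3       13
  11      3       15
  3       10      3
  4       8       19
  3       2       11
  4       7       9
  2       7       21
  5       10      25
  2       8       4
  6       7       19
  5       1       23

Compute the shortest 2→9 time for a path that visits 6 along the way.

Best 2 to 6: 2 → 8 → 6 costing 20
Best 6 to 9: 6 → 4 → 1 → 9 costing 25
Total via 6: 20 + 25 = 45 s.

45 s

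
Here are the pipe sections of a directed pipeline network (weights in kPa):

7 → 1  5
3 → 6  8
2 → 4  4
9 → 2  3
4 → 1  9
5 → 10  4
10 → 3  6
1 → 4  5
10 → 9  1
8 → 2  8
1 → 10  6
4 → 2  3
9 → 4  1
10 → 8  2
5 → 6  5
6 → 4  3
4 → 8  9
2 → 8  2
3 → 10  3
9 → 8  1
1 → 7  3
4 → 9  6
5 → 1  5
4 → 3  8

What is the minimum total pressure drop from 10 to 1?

Enumerating some paths:
10 → 9 → 8 → 2 → 4 → 1: 1+1+8+4+9 = 23
10 → 9 → 2 → 4 → 1: 1+3+4+9 = 17
10 → 8 → 2 → 4 → 1: 2+8+4+9 = 23
10 → 9 → 4 → 1: 1+1+9 = 11
Cheapest is 10 → 9 → 4 → 1 at 11 kPa.

11 kPa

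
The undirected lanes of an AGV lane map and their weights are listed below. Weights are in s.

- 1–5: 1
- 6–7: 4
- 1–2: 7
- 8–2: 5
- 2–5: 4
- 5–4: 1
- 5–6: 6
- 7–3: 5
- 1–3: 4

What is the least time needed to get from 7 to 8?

19 s

Compare a few routes:
7–6–5–2–8: 4+6+4+5 = 19
7–3–1–2–8: 5+4+7+5 = 21
The minimum is 19 s via 7–6–5–2–8.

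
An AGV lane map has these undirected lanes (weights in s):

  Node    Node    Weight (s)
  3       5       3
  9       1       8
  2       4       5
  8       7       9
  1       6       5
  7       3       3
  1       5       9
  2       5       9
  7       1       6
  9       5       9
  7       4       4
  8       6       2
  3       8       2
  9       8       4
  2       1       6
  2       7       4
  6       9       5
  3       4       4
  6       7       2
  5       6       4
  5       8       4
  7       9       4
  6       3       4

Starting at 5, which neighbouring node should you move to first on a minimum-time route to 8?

Compare a few routes:
5 → 3 → 8: 3+2 = 5
5 → 8: 4 = 4
The minimum is 4 s via 5 → 8.
So from 5 the first move is to 8.

8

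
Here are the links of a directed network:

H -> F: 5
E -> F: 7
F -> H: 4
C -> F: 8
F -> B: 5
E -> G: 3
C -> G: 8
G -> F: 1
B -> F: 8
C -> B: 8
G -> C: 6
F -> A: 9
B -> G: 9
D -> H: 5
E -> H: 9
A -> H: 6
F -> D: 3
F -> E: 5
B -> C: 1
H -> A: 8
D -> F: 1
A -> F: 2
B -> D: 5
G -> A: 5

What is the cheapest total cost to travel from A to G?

Shortest distances from A:
A: 0
F: 2  (via A)
D: 5  (via F)
H: 6  (via A)
B: 7  (via F)
E: 7  (via F)
C: 8  (via B)
G: 10  (via E)
Shortest route: A → F → E → G = 10.

10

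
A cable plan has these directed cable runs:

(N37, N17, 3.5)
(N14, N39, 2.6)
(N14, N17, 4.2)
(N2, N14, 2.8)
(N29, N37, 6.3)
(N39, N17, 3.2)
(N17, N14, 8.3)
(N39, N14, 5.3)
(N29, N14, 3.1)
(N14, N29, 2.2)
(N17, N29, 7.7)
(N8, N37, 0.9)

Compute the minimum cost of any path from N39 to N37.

13.8

Candidate routes:
N39 → N14 → N17 → N29 → N37: 5.3+4.2+7.7+6.3 = 23.5
N39 → N17 → N14 → N29 → N37: 3.2+8.3+2.2+6.3 = 20
N39 → N14 → N29 → N37: 5.3+2.2+6.3 = 13.8
N39 → N17 → N29 → N37: 3.2+7.7+6.3 = 17.2
Cheapest is N39 → N14 → N29 → N37 at 13.8.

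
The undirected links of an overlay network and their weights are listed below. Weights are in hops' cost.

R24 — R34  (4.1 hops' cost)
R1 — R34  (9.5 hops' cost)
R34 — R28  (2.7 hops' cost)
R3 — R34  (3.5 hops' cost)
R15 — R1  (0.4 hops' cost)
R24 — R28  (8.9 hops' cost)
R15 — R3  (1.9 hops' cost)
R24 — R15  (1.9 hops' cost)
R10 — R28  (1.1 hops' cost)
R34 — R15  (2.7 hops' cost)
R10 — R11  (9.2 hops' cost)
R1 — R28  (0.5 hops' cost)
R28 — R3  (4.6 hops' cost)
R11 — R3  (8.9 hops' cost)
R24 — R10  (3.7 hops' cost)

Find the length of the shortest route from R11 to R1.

10.8 hops' cost

Candidate routes:
R11 → R10 → R24 → R15 → R1: 9.2+3.7+1.9+0.4 = 15.2
R11 → R3 → R28 → R1: 8.9+4.6+0.5 = 14
R11 → R3 → R15 → R1: 8.9+1.9+0.4 = 11.2
R11 → R10 → R28 → R1: 9.2+1.1+0.5 = 10.8
The minimum is 10.8 hops' cost via R11 → R10 → R28 → R1.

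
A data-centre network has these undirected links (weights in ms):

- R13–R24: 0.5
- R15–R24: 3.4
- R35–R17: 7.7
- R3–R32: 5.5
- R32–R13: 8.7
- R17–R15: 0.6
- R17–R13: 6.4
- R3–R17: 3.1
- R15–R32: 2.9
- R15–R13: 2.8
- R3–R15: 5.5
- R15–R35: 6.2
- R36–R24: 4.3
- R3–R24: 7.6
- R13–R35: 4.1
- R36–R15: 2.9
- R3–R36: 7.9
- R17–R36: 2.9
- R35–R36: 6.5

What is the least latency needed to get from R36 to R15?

2.9 ms

Compare a few routes:
R36 → R15: 2.9 = 2.9
R36 → R17 → R15: 2.9+0.6 = 3.5
The minimum is 2.9 ms via R36 → R15.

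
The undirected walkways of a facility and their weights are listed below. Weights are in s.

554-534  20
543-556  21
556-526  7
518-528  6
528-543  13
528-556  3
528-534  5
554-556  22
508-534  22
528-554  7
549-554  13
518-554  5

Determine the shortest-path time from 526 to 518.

16 s

Running Dijkstra from 526:
526: 0
556: 7  (via 526)
528: 10  (via 556)
534: 15  (via 528)
518: 16  (via 528)
Shortest route: 526 → 556 → 528 → 518 = 16 s.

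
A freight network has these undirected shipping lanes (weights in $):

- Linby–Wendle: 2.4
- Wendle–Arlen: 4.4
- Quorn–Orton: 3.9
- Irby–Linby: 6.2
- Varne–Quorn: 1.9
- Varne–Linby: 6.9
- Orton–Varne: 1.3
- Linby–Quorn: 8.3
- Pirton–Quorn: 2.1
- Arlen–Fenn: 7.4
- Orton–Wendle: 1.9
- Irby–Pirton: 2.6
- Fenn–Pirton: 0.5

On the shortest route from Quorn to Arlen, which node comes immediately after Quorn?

Enumerating some paths:
Quorn - Linby - Wendle - Arlen: 8.3+2.4+4.4 = 15.1
Quorn - Orton - Wendle - Arlen: 3.9+1.9+4.4 = 10.2
Quorn - Pirton - Fenn - Arlen: 2.1+0.5+7.4 = 10
Quorn - Varne - Orton - Wendle - Arlen: 1.9+1.3+1.9+4.4 = 9.5
Cheapest is Quorn - Varne - Orton - Wendle - Arlen at $9.5.
So from Quorn the first move is to Varne.

Varne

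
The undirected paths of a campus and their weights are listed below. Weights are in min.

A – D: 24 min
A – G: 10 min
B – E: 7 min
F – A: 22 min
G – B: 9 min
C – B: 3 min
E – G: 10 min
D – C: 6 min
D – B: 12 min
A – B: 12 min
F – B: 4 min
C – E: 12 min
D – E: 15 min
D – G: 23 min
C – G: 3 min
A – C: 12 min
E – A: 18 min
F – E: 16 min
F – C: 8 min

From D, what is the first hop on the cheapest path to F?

Candidate routes:
D–C–F: 6+8 = 14
D–C–B–F: 6+3+4 = 13
The minimum is 13 min via D–C–B–F.
So from D the first move is to C.

C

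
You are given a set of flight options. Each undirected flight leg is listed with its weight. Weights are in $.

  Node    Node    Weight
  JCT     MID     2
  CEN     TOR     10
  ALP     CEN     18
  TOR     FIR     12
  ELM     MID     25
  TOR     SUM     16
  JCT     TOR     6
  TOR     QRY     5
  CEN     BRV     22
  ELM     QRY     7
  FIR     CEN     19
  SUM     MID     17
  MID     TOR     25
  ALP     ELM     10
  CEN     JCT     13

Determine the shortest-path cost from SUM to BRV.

$48

Running Dijkstra from SUM:
SUM: 0
TOR: 16  (via SUM)
MID: 17  (via SUM)
JCT: 19  (via MID)
QRY: 21  (via TOR)
CEN: 26  (via TOR)
FIR: 28  (via TOR)
ELM: 28  (via QRY)
ALP: 38  (via ELM)
BRV: 48  (via CEN)
Shortest route: SUM → TOR → CEN → BRV = $48.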